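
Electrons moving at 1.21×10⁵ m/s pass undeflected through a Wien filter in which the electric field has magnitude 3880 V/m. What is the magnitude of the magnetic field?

B = 0.0321 T

Balance of forces in the selector: qE = qvB ⇒ B = E/v.
B = 3880/1.21×10⁵ = 0.0321 T.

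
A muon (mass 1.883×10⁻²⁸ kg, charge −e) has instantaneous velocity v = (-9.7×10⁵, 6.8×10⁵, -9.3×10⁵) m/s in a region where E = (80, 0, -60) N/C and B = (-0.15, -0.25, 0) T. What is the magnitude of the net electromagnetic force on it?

|F| ≈ 7.02×10⁻¹⁴ N

v×B = (-2.32×10⁵, 1.40×10⁵, 3.44×10⁵) N/C.
E + v×B = (-2.32×10⁵, 1.40×10⁵, 3.44×10⁵) N/C.
F = q(E + v×B) = (−1.602×10⁻¹⁹ C)·(-2.32×10⁵, 1.40×10⁵, 3.44×10⁵) = (3.72×10⁻¹⁴, -2.23×10⁻¹⁴, -5.52×10⁻¹⁴) N.
|F| = 7.02×10⁻¹⁴ N.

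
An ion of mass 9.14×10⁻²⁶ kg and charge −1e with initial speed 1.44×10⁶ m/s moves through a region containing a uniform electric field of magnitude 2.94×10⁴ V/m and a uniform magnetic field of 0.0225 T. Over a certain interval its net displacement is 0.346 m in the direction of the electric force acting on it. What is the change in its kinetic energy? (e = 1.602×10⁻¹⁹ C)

The magnetic force is always ⟂ v and does no work; only the electric force changes KE.
ΔKE = F_E · d = |q|E d = (1.602×10⁻¹⁹)(2.94×10⁴)(0.346) ≈ 1.63×10⁻¹⁵ J.

ΔKE ≈ 1.63×10⁻¹⁵ J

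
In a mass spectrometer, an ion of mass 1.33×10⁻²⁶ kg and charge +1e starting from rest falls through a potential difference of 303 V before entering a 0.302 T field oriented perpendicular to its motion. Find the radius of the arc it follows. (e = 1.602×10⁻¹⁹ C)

r ≈ 0.0235 m

Acceleration: |q|V = ½mv² ⇒ v = √(2|q|V/m) = √(2·1.602×10⁻¹⁹·303/1.33×10⁻²⁶) ≈ 8.544×10⁴ m/s.
In the field: r = mv/(|q|B) = (1.33×10⁻²⁶)(8.544×10⁴)/((1.602×10⁻¹⁹)(0.302)) ≈ 0.0235 m.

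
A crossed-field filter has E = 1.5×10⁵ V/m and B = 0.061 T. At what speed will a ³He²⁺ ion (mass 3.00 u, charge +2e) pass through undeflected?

Zero net Lorentz force requires |qE| = |q v×B|, i.e. E = vB.
v = E/B = 1.5×10⁵/0.061 = 2.5×10⁶ m/s.

v = 2.5×10⁶ m/s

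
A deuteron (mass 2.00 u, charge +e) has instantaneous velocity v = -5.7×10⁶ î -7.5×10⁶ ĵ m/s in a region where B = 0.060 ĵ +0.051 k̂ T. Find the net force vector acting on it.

F ≈ (-6.13×10⁻¹⁴, 4.66×10⁻¹⁴, -5.48×10⁻¹⁴) N

v×B = (-3.82×10⁵, 2.91×10⁵, -3.42×10⁵) N/C.
F = q v×B = (1.602×10⁻¹⁹ C)·(-3.82×10⁵, 2.91×10⁵, -3.42×10⁵) = (-6.13×10⁻¹⁴, 4.66×10⁻¹⁴, -5.48×10⁻¹⁴) N.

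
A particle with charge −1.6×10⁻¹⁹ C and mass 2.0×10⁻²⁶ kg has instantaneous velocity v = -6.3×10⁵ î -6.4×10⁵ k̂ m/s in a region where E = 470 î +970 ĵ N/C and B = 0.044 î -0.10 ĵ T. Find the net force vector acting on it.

F ≈ (1.02×10⁻¹⁴, 4.35×10⁻¹⁵, -1.01×10⁻¹⁴) N

v×B = (-6.40×10⁴, -2.82×10⁴, 6.30×10⁴) N/C.
E + v×B = (-6.35×10⁴, -2.72×10⁴, 6.30×10⁴) N/C.
F = q(E + v×B) = (−1.6×10⁻¹⁹ C)·(-6.35×10⁴, -2.72×10⁴, 6.30×10⁴) = (1.02×10⁻¹⁴, 4.35×10⁻¹⁵, -1.01×10⁻¹⁴) N.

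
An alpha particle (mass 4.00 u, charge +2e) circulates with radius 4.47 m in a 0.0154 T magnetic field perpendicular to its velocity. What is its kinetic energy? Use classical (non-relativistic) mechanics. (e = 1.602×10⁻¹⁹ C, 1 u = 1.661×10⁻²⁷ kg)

KE ≈ 2.29×10⁵ eV

v = |q|Br/m, then KE = ½mv² = (qBr)²/(2m).
v = (3.204×10⁻¹⁹)(0.0154)(4.47)/6.644×10⁻²⁷ ≈ 3.320×10⁶ m/s.
KE = ½(6.644×10⁻²⁷)(3.320×10⁶)² ≈ 3.66×10⁻¹⁴ J = 2.29×10⁵ eV.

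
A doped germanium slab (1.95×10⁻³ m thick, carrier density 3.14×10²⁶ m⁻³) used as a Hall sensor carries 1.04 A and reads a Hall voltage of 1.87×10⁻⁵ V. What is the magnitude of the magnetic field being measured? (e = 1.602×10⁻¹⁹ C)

B ≈ 1.76 T

From V_H = IB/(n e t), B = V_H n e t / I.
B = (1.87×10⁻⁵)(3.14×10²⁶)(1.602×10⁻¹⁹)(1.95×10⁻³)/1.04 ≈ 1.76 T.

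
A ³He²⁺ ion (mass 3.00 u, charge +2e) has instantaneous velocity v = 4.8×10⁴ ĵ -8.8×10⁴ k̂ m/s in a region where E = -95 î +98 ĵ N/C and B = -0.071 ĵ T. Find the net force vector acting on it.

v×B = (-6250, 0, 0) N/C.
E + v×B = (-6340, 98.0, 0) N/C.
F = q(E + v×B) = (3.204×10⁻¹⁹ C)·(-6340, 98.0, 0) = (-2.03×10⁻¹⁵, 3.14×10⁻¹⁷, 0) N.

F ≈ (-2.03×10⁻¹⁵, 3.14×10⁻¹⁷, 0) N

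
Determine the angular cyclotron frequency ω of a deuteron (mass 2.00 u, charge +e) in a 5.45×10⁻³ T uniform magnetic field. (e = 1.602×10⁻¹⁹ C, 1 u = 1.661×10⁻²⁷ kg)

ω = |q|B/m.
ω = (1.602×10⁻¹⁹)(5.45×10⁻³)/3.322×10⁻²⁷ ≈ 2.63×10⁵ rad/s.

ω ≈ 2.63×10⁵ rad/s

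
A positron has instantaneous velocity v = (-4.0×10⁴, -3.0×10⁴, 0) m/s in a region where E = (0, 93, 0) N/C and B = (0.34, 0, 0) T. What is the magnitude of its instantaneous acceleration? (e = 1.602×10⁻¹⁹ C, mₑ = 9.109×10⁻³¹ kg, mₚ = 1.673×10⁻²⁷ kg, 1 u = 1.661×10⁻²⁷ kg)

|a| ≈ 1.79×10¹⁵ m/s²

v×B = (0, 0, 1.02×10⁴) N/C.
E + v×B = (0, 93.0, 1.02×10⁴) N/C.
F = q(E + v×B) = (1.602×10⁻¹⁹ C)·(0, 93.0, 1.02×10⁴) = (0, 1.49×10⁻¹⁷, 1.63×10⁻¹⁵) N.
|a| = |F|/m = 1.634×10⁻¹⁵/9.109×10⁻³¹ ≈ 1.79×10¹⁵ m/s².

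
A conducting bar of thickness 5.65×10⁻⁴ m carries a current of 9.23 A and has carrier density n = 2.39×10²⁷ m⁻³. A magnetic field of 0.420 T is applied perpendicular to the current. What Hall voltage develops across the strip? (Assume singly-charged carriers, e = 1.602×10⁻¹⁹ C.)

V_H ≈ 1.79×10⁻⁵ V

V_H = IB/(n e t).
V_H = (9.23)(0.420)/((2.39×10²⁷)(1.602×10⁻¹⁹)(5.65×10⁻⁴)) ≈ 1.79×10⁻⁵ V.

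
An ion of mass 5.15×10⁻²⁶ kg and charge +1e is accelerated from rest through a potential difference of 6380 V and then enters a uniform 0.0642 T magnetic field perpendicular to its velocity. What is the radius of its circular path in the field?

r ≈ 0.998 m

Acceleration: |q|V = ½mv² ⇒ v = √(2|q|V/m) = √(2·1.602×10⁻¹⁹·6380/5.15×10⁻²⁶) ≈ 1.992×10⁵ m/s.
In the field: r = mv/(|q|B) = (5.15×10⁻²⁶)(1.992×10⁵)/((1.602×10⁻¹⁹)(0.0642)) ≈ 0.998 m.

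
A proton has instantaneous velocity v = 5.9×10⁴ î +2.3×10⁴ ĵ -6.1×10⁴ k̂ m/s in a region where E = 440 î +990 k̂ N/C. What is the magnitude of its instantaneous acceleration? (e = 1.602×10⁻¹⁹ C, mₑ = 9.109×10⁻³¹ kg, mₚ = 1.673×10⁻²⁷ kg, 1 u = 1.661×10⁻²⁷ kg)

|a| ≈ 1.04×10¹¹ m/s²

Only an electric field acts, so F = qE = (1.602×10⁻¹⁹ C)·(440, 0, 990) = (7.05×10⁻¹⁷, 0, 1.59×10⁻¹⁶) N.
|a| = |F|/m = 1.736×10⁻¹⁶/1.673×10⁻²⁷ ≈ 1.04×10¹¹ m/s².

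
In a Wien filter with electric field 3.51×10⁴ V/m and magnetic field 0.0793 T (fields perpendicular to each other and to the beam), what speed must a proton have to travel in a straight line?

v = 4.43×10⁵ m/s

For undeflected motion the electric and magnetic forces balance: qE = qvB.
v = E/B = 3.51×10⁴/0.0793 = 4.43×10⁵ m/s.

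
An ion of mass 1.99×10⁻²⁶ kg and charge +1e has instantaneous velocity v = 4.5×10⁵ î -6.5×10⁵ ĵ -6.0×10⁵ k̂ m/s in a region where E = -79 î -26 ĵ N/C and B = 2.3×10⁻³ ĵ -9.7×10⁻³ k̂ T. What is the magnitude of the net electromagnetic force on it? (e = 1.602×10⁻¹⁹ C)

v×B = (7680, 4360, 1040) N/C.
E + v×B = (7610, 4340, 1040) N/C.
F = q(E + v×B) = (1.602×10⁻¹⁹ C)·(7610, 4340, 1040) = (1.22×10⁻¹⁵, 6.95×10⁻¹⁶, 1.66×10⁻¹⁶) N.
|F| = 1.41×10⁻¹⁵ N.

|F| ≈ 1.41×10⁻¹⁵ N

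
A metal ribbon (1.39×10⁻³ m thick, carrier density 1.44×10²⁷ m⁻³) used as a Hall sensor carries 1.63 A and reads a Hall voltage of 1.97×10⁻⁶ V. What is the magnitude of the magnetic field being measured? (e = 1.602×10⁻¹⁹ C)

B ≈ 0.388 T

From V_H = IB/(n e t), B = V_H n e t / I.
B = (1.97×10⁻⁶)(1.44×10²⁷)(1.602×10⁻¹⁹)(1.39×10⁻³)/1.63 ≈ 0.388 T.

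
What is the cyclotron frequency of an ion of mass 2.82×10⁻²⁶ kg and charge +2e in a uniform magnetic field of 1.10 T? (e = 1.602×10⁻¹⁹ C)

f = |q|B/(2πm).
f = (3.204×10⁻¹⁹)(1.10)/(2π·2.82×10⁻²⁶) ≈ 1.99×10⁶ Hz.

f ≈ 1.99×10⁶ Hz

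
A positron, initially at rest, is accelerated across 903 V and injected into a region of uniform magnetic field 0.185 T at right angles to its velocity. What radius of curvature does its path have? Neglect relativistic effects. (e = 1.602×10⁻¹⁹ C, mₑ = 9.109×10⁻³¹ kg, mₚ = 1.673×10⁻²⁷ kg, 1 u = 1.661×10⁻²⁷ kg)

Acceleration: |q|V = ½mv² ⇒ v = √(2|q|V/m) = √(2·1.602×10⁻¹⁹·903/9.109×10⁻³¹) ≈ 1.782×10⁷ m/s.
In the field: r = mv/(|q|B) = (9.109×10⁻³¹)(1.782×10⁷)/((1.602×10⁻¹⁹)(0.185)) ≈ 5.48×10⁻⁴ m.

r ≈ 5.48×10⁻⁴ m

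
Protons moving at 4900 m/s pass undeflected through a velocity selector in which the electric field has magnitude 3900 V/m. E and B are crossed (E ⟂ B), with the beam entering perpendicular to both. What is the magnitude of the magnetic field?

B = 0.80 T

Balance of forces in the selector: qE = qvB ⇒ B = E/v.
B = 3900/4900 = 0.80 T.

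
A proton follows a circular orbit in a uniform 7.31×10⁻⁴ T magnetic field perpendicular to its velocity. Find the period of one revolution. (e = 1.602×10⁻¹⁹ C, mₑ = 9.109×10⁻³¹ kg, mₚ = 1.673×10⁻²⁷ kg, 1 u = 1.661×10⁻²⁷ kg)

T ≈ 8.98×10⁻⁵ s

The cyclotron period depends only on m, q, B: T = 2πm/(|q|B).
T = 2π(1.673×10⁻²⁷)/((1.602×10⁻¹⁹)(7.31×10⁻⁴)) ≈ 8.98×10⁻⁵ s.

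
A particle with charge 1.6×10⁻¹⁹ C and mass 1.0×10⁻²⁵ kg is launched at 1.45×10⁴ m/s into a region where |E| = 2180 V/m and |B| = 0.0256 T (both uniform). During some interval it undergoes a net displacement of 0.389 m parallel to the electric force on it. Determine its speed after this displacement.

B does no work; ΔKE = |q|E d.
½mv_f² = ½mv₀² + |q|Ed = ½(1.0×10⁻²⁵)(1.45×10⁴)² + (1.6×10⁻¹⁹)(2180)(0.389) ≈ 1.051×10⁻¹⁷ J + 1.357×10⁻¹⁶ J ≈ 1.462×10⁻¹⁶ J.
v_f = √(2·1.462×10⁻¹⁶/1.0×10⁻²⁵) ≈ 5.41×10⁴ m/s.

v_f ≈ 5.41×10⁴ m/s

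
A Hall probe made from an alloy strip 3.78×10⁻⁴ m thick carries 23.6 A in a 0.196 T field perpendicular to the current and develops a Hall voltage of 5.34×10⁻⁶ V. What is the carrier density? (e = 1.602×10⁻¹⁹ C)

n ≈ 1.43×10²⁸ m⁻³

From V_H = IB/(n e t), n = IB/(V_H e t).
n = (23.6)(0.196)/((5.34×10⁻⁶)(1.602×10⁻¹⁹)(3.78×10⁻⁴)) ≈ 1.43×10²⁸ m⁻³.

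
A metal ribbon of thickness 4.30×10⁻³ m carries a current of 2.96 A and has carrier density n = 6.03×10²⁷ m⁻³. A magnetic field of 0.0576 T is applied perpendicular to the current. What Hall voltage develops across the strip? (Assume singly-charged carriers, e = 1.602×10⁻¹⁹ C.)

V_H = IB/(n e t).
V_H = (2.96)(0.0576)/((6.03×10²⁷)(1.602×10⁻¹⁹)(4.30×10⁻³)) ≈ 4.10×10⁻⁸ V.

V_H ≈ 4.10×10⁻⁸ V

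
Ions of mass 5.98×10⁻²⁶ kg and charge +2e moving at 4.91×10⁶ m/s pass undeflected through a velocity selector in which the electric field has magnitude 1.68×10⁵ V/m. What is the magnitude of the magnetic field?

Balance of forces in the selector: qE = qvB ⇒ B = E/v.
B = 1.68×10⁵/4.91×10⁶ = 0.0342 T.

B = 0.0342 T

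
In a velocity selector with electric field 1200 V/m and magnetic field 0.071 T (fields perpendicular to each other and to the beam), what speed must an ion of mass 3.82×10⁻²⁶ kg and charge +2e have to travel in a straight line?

v = 1.7×10⁴ m/s

For undeflected motion the electric and magnetic forces balance: qE = qvB.
v = E/B = 1200/0.071 = 1.7×10⁴ m/s.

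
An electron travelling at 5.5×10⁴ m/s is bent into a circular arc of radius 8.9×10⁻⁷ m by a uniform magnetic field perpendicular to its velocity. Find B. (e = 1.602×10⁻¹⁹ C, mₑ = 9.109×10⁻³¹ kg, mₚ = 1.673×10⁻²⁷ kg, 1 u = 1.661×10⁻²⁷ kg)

B ≈ 0.35 T

From |q|vB = mv²/r, B = mv/(|q|r).
B = (9.109×10⁻³¹)(5.5×10⁴)/((1.602×10⁻¹⁹)(8.9×10⁻⁷)) ≈ 0.35 T.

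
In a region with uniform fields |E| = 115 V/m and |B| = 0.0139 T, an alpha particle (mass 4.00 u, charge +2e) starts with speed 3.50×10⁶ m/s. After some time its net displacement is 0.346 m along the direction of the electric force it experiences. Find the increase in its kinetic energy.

The magnetic force is always ⟂ v and does no work; only the electric force changes KE.
ΔKE = F_E · d = |q|E d = (3.204×10⁻¹⁹)(115)(0.346) ≈ 1.27×10⁻¹⁷ J.

ΔKE ≈ 1.27×10⁻¹⁷ J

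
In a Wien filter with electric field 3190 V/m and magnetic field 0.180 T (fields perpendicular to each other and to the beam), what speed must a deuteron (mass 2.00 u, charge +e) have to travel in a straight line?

v = 1.77×10⁴ m/s

For undeflected motion the electric and magnetic forces balance: qE = qvB.
v = E/B = 3190/0.180 = 1.77×10⁴ m/s.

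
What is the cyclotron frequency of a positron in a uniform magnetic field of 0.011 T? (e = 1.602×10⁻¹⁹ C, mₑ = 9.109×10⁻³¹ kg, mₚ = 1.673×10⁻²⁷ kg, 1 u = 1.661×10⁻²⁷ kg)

f ≈ 3.1×10⁸ Hz

f = |q|B/(2πm).
f = (1.602×10⁻¹⁹)(0.011)/(2π·9.109×10⁻³¹) ≈ 3.1×10⁸ Hz.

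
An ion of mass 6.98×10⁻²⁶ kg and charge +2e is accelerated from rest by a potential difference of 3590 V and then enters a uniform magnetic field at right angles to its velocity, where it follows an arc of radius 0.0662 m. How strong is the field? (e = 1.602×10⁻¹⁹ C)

B ≈ 0.597 T

v = √(2|q|V/m) = √(2·3.204×10⁻¹⁹·3590/6.98×10⁻²⁶) ≈ 1.815×10⁵ m/s.
B = mv/(|q|r) = (6.98×10⁻²⁶)(1.815×10⁵)/((3.204×10⁻¹⁹)(0.0662)) ≈ 0.597 T.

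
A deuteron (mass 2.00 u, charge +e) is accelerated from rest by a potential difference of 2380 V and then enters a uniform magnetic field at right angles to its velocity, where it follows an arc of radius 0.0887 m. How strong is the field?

v = √(2|q|V/m) = √(2·1.602×10⁻¹⁹·2380/3.322×10⁻²⁷) ≈ 4.791×10⁵ m/s.
B = mv/(|q|r) = (3.322×10⁻²⁷)(4.791×10⁵)/((1.602×10⁻¹⁹)(0.0887)) ≈ 0.112 T.

B ≈ 0.112 T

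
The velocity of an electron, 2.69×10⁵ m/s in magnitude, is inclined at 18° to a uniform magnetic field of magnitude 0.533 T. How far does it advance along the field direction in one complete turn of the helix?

v∥ = v cosθ = 2.69×10⁵·cos18° ≈ 2.558×10⁵ m/s.
T = 2πm/(|q|B) = 2π(9.109×10⁻³¹)/((1.602×10⁻¹⁹)(0.533)) ≈ 6.703×10⁻¹¹ s.
pitch = v∥ T = (2.558×10⁵)(6.703×10⁻¹¹) ≈ 1.71×10⁻⁵ m.

p ≈ 1.71×10⁻⁵ m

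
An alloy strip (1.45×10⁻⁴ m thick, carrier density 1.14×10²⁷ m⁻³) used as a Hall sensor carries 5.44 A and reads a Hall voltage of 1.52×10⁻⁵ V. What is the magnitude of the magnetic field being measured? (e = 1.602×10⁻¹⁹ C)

B ≈ 0.0740 T

From V_H = IB/(n e t), B = V_H n e t / I.
B = (1.52×10⁻⁵)(1.14×10²⁷)(1.602×10⁻¹⁹)(1.45×10⁻⁴)/5.44 ≈ 0.0740 T.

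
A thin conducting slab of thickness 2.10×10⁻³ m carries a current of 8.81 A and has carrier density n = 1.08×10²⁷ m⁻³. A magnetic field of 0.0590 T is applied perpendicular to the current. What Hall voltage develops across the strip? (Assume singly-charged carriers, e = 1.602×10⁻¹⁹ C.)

V_H ≈ 1.43×10⁻⁶ V

V_H = IB/(n e t).
V_H = (8.81)(0.0590)/((1.08×10²⁷)(1.602×10⁻¹⁹)(2.10×10⁻³)) ≈ 1.43×10⁻⁶ V.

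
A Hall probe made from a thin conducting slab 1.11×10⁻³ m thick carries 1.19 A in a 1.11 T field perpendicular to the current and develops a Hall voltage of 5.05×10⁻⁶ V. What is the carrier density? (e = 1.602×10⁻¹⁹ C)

From V_H = IB/(n e t), n = IB/(V_H e t).
n = (1.19)(1.11)/((5.05×10⁻⁶)(1.602×10⁻¹⁹)(1.11×10⁻³)) ≈ 1.47×10²⁷ m⁻³.

n ≈ 1.47×10²⁷ m⁻³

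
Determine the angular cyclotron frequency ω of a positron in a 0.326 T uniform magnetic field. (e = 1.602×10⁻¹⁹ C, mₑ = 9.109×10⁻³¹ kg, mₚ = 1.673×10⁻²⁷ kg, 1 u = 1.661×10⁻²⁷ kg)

ω = |q|B/m.
ω = (1.602×10⁻¹⁹)(0.326)/9.109×10⁻³¹ ≈ 5.73×10¹⁰ rad/s.

ω ≈ 5.73×10¹⁰ rad/s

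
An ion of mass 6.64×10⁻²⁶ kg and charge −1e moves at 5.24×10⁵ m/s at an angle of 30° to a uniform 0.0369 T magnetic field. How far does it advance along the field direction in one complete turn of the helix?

v∥ = v cosθ = 5.24×10⁵·cos30° ≈ 4.538×10⁵ m/s.
T = 2πm/(|q|B) = 2π(6.64×10⁻²⁶)/((1.602×10⁻¹⁹)(0.0369)) ≈ 7.058×10⁻⁵ s.
pitch = v∥ T = (4.538×10⁵)(7.058×10⁻⁵) ≈ 32.0 m.

p ≈ 32.0 m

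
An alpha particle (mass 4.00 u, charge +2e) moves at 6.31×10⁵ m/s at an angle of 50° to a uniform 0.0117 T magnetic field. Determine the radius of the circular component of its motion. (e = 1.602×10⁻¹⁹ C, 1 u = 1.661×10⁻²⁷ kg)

v⊥ = v sinθ = 6.31×10⁵·sin50° ≈ 4.834×10⁵ m/s.
r = m v⊥/(|q|B) = (6.644×10⁻²⁷)(4.834×10⁵)/((3.204×10⁻¹⁹)(0.0117)) ≈ 0.857 m.

r ≈ 0.857 m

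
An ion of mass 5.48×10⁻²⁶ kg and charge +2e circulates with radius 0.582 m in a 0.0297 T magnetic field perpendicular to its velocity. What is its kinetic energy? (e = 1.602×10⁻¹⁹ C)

v = |q|Br/m, then KE = ½mv² = (qBr)²/(2m).
v = (3.204×10⁻¹⁹)(0.0297)(0.582)/5.48×10⁻²⁶ ≈ 1.011×10⁵ m/s.
KE = ½(5.48×10⁻²⁶)(1.011×10⁵)² ≈ 2.80×10⁻¹⁶ J = 1750 eV.

KE ≈ 1750 eV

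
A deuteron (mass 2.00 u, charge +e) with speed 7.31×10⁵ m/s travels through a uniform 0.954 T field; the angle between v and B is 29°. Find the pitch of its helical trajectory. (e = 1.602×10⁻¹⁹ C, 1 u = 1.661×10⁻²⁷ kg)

p ≈ 0.0873 m

v∥ = v cosθ = 7.31×10⁵·cos29° ≈ 6.393×10⁵ m/s.
T = 2πm/(|q|B) = 2π(3.322×10⁻²⁷)/((1.602×10⁻¹⁹)(0.954)) ≈ 1.366×10⁻⁷ s.
pitch = v∥ T = (6.393×10⁵)(1.366×10⁻⁷) ≈ 0.0873 m.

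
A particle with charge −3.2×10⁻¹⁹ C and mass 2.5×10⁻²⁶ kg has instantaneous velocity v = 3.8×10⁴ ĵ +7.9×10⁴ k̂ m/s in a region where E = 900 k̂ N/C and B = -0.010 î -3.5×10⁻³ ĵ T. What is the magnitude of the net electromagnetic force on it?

v×B = (276, -790, 380) N/C.
E + v×B = (276, -790, 1280) N/C.
F = q(E + v×B) = (−3.2×10⁻¹⁹ C)·(276, -790, 1280) = (-8.85×10⁻¹⁷, 2.53×10⁻¹⁶, -4.10×10⁻¹⁶) N.
|F| = 4.89×10⁻¹⁶ N.

|F| ≈ 4.89×10⁻¹⁶ N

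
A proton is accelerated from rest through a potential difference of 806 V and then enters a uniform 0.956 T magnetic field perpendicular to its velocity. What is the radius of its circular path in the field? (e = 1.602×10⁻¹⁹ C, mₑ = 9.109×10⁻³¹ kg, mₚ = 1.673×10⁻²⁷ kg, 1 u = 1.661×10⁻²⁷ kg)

Acceleration: |q|V = ½mv² ⇒ v = √(2|q|V/m) = √(2·1.602×10⁻¹⁹·806/1.673×10⁻²⁷) ≈ 3.929×10⁵ m/s.
In the field: r = mv/(|q|B) = (1.673×10⁻²⁷)(3.929×10⁵)/((1.602×10⁻¹⁹)(0.956)) ≈ 4.29×10⁻³ m.

r ≈ 4.29×10⁻³ m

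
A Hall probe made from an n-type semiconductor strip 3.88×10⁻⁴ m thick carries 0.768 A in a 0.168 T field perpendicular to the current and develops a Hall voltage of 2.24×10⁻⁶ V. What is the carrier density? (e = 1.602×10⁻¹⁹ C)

n ≈ 9.27×10²⁶ m⁻³

From V_H = IB/(n e t), n = IB/(V_H e t).
n = (0.768)(0.168)/((2.24×10⁻⁶)(1.602×10⁻¹⁹)(3.88×10⁻⁴)) ≈ 9.27×10²⁶ m⁻³.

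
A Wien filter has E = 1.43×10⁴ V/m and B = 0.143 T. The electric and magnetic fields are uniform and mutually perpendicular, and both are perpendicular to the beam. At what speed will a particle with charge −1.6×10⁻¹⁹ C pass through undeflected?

v = 1.00×10⁵ m/s

For undeflected motion the electric and magnetic forces balance: qE = qvB.
v = E/B = 1.43×10⁴/0.143 = 1.00×10⁵ m/s.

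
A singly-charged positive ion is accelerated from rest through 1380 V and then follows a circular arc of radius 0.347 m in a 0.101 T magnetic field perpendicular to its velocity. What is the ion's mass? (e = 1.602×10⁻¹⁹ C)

m ≈ 7.13×10⁻²⁶ kg

Combine |q|V = ½mv² and r = mv/(|q|B): eliminate v to get m = qB²r²/(2V).
m = (1.602×10⁻¹⁹)(0.101)²(0.347)²/(2·1380) ≈ 7.13×10⁻²⁶ kg.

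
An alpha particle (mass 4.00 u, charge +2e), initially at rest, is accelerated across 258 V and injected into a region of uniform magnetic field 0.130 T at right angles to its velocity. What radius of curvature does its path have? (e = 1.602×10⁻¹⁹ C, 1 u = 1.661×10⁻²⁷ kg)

r ≈ 0.0252 m

Acceleration: |q|V = ½mv² ⇒ v = √(2|q|V/m) = √(2·3.204×10⁻¹⁹·258/6.644×10⁻²⁷) ≈ 1.577×10⁵ m/s.
In the field: r = mv/(|q|B) = (6.644×10⁻²⁷)(1.577×10⁵)/((3.204×10⁻¹⁹)(0.130)) ≈ 0.0252 m.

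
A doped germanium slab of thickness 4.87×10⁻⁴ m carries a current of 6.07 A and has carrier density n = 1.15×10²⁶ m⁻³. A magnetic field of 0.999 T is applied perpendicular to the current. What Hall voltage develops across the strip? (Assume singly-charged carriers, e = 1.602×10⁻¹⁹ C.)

V_H ≈ 6.76×10⁻⁴ V

V_H = IB/(n e t).
V_H = (6.07)(0.999)/((1.15×10²⁶)(1.602×10⁻¹⁹)(4.87×10⁻⁴)) ≈ 6.76×10⁻⁴ V.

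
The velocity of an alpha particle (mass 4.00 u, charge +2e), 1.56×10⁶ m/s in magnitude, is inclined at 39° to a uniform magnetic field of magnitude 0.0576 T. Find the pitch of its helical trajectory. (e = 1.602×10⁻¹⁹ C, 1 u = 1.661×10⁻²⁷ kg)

v∥ = v cosθ = 1.56×10⁶·cos39° ≈ 1.212×10⁶ m/s.
T = 2πm/(|q|B) = 2π(6.644×10⁻²⁷)/((3.204×10⁻¹⁹)(0.0576)) ≈ 2.262×10⁻⁶ s.
pitch = v∥ T = (1.212×10⁶)(2.262×10⁻⁶) ≈ 2.74 m.

p ≈ 2.74 m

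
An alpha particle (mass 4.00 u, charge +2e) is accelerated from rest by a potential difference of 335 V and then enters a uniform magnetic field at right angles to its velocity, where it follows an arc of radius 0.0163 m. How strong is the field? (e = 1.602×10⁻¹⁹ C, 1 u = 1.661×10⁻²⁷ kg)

B ≈ 0.229 T

v = √(2|q|V/m) = √(2·3.204×10⁻¹⁹·335/6.644×10⁻²⁷) ≈ 1.797×10⁵ m/s.
B = mv/(|q|r) = (6.644×10⁻²⁷)(1.797×10⁵)/((3.204×10⁻¹⁹)(0.0163)) ≈ 0.229 T.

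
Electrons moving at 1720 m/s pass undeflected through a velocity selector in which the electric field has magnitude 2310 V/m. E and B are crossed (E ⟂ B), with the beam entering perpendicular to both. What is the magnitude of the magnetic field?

Balance of forces in the selector: qE = qvB ⇒ B = E/v.
B = 2310/1720 = 1.34 T.

B = 1.34 T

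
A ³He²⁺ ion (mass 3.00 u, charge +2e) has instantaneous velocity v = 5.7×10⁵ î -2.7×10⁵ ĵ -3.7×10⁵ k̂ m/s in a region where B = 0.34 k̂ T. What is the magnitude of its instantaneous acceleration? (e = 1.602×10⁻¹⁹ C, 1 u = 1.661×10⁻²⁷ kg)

v×B = (-9.18×10⁴, -1.94×10⁵, 0) N/C.
F = q v×B = (3.204×10⁻¹⁹ C)·(-9.18×10⁴, -1.94×10⁵, 0) = (-2.94×10⁻¹⁴, -6.21×10⁻¹⁴, 0) N.
|a| = |F|/m = 6.871×10⁻¹⁴/4.983×10⁻²⁷ ≈ 1.38×10¹³ m/s².

|a| ≈ 1.38×10¹³ m/s²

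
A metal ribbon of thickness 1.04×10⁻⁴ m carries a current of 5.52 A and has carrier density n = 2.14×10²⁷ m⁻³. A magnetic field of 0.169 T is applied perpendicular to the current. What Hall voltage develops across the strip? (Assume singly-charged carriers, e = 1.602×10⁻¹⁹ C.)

V_H ≈ 2.62×10⁻⁵ V

V_H = IB/(n e t).
V_H = (5.52)(0.169)/((2.14×10²⁷)(1.602×10⁻¹⁹)(1.04×10⁻⁴)) ≈ 2.62×10⁻⁵ V.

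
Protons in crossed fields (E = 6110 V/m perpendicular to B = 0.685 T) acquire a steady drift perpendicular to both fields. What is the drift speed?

In crossed fields the guiding centre drifts at v_d = |E×B|/B² = E/B, independent of charge and mass.
v_d = 6110/0.685 = 8920 m/s.

v_d ≈ 8920 m/s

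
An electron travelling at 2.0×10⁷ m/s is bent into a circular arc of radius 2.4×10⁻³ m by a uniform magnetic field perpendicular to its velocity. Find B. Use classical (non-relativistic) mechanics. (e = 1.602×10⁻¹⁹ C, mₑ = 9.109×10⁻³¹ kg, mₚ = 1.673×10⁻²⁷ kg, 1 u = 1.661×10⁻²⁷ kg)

B ≈ 0.047 T

From |q|vB = mv²/r, B = mv/(|q|r).
B = (9.109×10⁻³¹)(2.0×10⁷)/((1.602×10⁻¹⁹)(2.4×10⁻³)) ≈ 0.047 T.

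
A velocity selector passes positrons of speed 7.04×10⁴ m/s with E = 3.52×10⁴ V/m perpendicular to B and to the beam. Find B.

B = 0.500 T

Balance of forces in the selector: qE = qvB ⇒ B = E/v.
B = 3.52×10⁴/7.04×10⁴ = 0.500 T.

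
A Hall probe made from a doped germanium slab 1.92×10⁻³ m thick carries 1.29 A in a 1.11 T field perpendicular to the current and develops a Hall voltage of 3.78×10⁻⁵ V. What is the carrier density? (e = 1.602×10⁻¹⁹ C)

n ≈ 1.23×10²⁶ m⁻³

From V_H = IB/(n e t), n = IB/(V_H e t).
n = (1.29)(1.11)/((3.78×10⁻⁵)(1.602×10⁻¹⁹)(1.92×10⁻³)) ≈ 1.23×10²⁶ m⁻³.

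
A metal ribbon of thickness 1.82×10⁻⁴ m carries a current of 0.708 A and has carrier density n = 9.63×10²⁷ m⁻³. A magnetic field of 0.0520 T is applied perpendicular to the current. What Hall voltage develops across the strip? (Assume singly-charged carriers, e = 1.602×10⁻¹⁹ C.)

V_H = IB/(n e t).
V_H = (0.708)(0.0520)/((9.63×10²⁷)(1.602×10⁻¹⁹)(1.82×10⁻⁴)) ≈ 1.31×10⁻⁷ V.

V_H ≈ 1.31×10⁻⁷ V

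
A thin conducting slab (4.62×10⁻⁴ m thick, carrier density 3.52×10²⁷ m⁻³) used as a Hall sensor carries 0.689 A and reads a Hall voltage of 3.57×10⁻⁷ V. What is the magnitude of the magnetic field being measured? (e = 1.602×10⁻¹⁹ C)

B ≈ 0.135 T

From V_H = IB/(n e t), B = V_H n e t / I.
B = (3.57×10⁻⁷)(3.52×10²⁷)(1.602×10⁻¹⁹)(4.62×10⁻⁴)/0.689 ≈ 0.135 T.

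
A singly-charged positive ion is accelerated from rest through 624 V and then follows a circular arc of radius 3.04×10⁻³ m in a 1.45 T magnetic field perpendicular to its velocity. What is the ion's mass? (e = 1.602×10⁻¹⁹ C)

Combine |q|V = ½mv² and r = mv/(|q|B): eliminate v to get m = qB²r²/(2V).
m = (1.602×10⁻¹⁹)(1.45)²(3.04×10⁻³)²/(2·624) ≈ 2.49×10⁻²⁷ kg.

m ≈ 2.49×10⁻²⁷ kg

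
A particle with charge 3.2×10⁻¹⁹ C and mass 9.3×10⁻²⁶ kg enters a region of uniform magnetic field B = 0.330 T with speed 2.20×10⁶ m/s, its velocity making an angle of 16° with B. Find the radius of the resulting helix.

v⊥ = v sinθ = 2.20×10⁶·sin16° ≈ 6.064×10⁵ m/s.
r = m v⊥/(|q|B) = (9.3×10⁻²⁶)(6.064×10⁵)/((3.2×10⁻¹⁹)(0.330)) ≈ 0.534 m.

r ≈ 0.534 m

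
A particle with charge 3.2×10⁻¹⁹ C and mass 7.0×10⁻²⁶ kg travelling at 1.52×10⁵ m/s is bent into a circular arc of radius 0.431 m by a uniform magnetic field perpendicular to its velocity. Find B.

From |q|vB = mv²/r, B = mv/(|q|r).
B = (7.0×10⁻²⁶)(1.52×10⁵)/((3.2×10⁻¹⁹)(0.431)) ≈ 0.0771 T.

B ≈ 0.0771 T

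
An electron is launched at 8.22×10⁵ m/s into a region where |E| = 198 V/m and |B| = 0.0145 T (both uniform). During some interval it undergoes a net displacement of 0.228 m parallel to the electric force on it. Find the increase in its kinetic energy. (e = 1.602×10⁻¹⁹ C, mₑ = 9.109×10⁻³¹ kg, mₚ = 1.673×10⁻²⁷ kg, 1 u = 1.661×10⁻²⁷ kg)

The magnetic force is always ⟂ v and does no work; only the electric force changes KE.
ΔKE = F_E · d = |q|E d = (1.602×10⁻¹⁹)(198)(0.228) ≈ 7.23×10⁻¹⁸ J.

ΔKE ≈ 7.23×10⁻¹⁸ J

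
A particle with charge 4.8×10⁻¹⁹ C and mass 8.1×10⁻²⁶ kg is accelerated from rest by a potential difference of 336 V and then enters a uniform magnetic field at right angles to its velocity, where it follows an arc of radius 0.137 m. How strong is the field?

B ≈ 0.0777 T

v = √(2|q|V/m) = √(2·4.8×10⁻¹⁹·336/8.1×10⁻²⁶) ≈ 6.310×10⁴ m/s.
B = mv/(|q|r) = (8.1×10⁻²⁶)(6.310×10⁴)/((4.8×10⁻¹⁹)(0.137)) ≈ 0.0777 T.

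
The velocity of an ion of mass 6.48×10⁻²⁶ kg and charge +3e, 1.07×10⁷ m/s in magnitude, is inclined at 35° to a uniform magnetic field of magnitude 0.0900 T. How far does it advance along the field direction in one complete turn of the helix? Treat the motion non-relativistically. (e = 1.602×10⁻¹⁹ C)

v∥ = v cosθ = 1.07×10⁷·cos35° ≈ 8.765×10⁶ m/s.
T = 2πm/(|q|B) = 2π(6.48×10⁻²⁶)/((4.806×10⁻¹⁹)(0.0900)) ≈ 9.413×10⁻⁶ s.
pitch = v∥ T = (8.765×10⁶)(9.413×10⁻⁶) ≈ 82.5 m.

p ≈ 82.5 m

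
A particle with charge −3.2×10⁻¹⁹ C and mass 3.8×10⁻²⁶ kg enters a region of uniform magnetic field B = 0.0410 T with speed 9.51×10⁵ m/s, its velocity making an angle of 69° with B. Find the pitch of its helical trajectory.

v∥ = v cosθ = 9.51×10⁵·cos69° ≈ 3.408×10⁵ m/s.
T = 2πm/(|q|B) = 2π(3.8×10⁻²⁶)/((3.2×10⁻¹⁹)(0.0410)) ≈ 1.820×10⁻⁵ s.
pitch = v∥ T = (3.408×10⁵)(1.820×10⁻⁵) ≈ 6.20 m.

p ≈ 6.20 m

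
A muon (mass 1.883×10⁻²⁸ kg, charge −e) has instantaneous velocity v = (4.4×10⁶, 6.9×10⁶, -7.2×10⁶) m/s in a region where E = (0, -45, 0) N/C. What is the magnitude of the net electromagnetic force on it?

|F| ≈ 7.21×10⁻¹⁸ N

Only an electric field acts, so F = qE = (−1.602×10⁻¹⁹ C)·(0, -45.0, 0) = (0, 7.21×10⁻¹⁸, 0) N.
|F| = 7.21×10⁻¹⁸ N.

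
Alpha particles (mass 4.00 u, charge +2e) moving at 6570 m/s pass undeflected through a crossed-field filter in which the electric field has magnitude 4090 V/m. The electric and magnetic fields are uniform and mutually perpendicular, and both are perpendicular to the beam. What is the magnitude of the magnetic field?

B = 0.623 T

Balance of forces in the selector: qE = qvB ⇒ B = E/v.
B = 4090/6570 = 0.623 T.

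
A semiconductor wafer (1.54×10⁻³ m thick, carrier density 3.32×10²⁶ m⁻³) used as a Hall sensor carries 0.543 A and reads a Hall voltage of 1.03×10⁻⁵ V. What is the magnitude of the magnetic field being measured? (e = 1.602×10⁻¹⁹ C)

From V_H = IB/(n e t), B = V_H n e t / I.
B = (1.03×10⁻⁵)(3.32×10²⁶)(1.602×10⁻¹⁹)(1.54×10⁻³)/0.543 ≈ 1.55 T.

B ≈ 1.55 T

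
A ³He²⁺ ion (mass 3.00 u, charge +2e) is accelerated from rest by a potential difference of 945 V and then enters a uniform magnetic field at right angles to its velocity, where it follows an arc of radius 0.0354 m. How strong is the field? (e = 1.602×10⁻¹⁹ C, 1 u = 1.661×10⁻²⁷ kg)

B ≈ 0.153 T

v = √(2|q|V/m) = √(2·3.204×10⁻¹⁹·945/4.983×10⁻²⁷) ≈ 3.486×10⁵ m/s.
B = mv/(|q|r) = (4.983×10⁻²⁷)(3.486×10⁵)/((3.204×10⁻¹⁹)(0.0354)) ≈ 0.153 T.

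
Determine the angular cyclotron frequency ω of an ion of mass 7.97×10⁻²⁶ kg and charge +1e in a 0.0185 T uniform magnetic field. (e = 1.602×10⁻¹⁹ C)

ω = |q|B/m.
ω = (1.602×10⁻¹⁹)(0.0185)/7.97×10⁻²⁶ ≈ 3.72×10⁴ rad/s.

ω ≈ 3.72×10⁴ rad/s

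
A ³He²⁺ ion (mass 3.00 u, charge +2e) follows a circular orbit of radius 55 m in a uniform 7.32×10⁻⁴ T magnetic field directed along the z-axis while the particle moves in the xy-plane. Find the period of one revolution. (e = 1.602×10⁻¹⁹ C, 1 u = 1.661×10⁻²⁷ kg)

T ≈ 1.33×10⁻⁴ s

The cyclotron period depends only on m, q, B: T = 2πm/(|q|B).
T = 2π(4.983×10⁻²⁷)/((3.204×10⁻¹⁹)(7.32×10⁻⁴)) ≈ 1.33×10⁻⁴ s.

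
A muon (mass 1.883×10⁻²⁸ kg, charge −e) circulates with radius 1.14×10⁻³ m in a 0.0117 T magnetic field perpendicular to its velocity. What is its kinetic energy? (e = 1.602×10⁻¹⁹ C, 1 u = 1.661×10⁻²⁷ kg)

v = |q|Br/m, then KE = ½mv² = (qBr)²/(2m).
v = (1.602×10⁻¹⁹)(0.0117)(1.14×10⁻³)/1.883×10⁻²⁸ ≈ 1.135×10⁴ m/s.
KE = ½(1.883×10⁻²⁸)(1.135×10⁴)² ≈ 1.21×10⁻²⁰ J.

KE ≈ 1.21×10⁻²⁰ J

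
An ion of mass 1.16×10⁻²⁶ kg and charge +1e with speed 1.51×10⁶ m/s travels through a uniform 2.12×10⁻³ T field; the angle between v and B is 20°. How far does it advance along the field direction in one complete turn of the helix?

p ≈ 305 m

v∥ = v cosθ = 1.51×10⁶·cos20° ≈ 1.419×10⁶ m/s.
T = 2πm/(|q|B) = 2π(1.16×10⁻²⁶)/((1.602×10⁻¹⁹)(2.12×10⁻³)) ≈ 2.146×10⁻⁴ s.
pitch = v∥ T = (1.419×10⁶)(2.146×10⁻⁴) ≈ 305 m.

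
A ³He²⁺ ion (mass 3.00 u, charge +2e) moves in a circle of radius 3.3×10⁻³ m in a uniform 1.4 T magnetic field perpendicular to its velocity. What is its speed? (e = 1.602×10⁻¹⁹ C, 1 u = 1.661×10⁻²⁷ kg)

v ≈ 3.0×10⁵ m/s

From |q|vB = mv²/r, v = |q|Br/m.
v = (3.204×10⁻¹⁹)(1.4)(3.3×10⁻³)/4.983×10⁻²⁷ ≈ 3.0×10⁵ m/s.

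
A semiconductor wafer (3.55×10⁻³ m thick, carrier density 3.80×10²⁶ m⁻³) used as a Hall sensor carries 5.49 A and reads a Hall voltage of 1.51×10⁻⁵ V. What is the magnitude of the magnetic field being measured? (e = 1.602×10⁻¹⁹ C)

B ≈ 0.594 T

From V_H = IB/(n e t), B = V_H n e t / I.
B = (1.51×10⁻⁵)(3.80×10²⁶)(1.602×10⁻¹⁹)(3.55×10⁻³)/5.49 ≈ 0.594 T.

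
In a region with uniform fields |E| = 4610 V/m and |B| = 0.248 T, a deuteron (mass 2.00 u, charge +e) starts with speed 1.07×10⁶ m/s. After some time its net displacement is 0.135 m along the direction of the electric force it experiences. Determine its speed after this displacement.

B does no work; ΔKE = |q|E d.
½mv_f² = ½mv₀² + |q|Ed = ½(3.322×10⁻²⁷)(1.07×10⁶)² + (1.602×10⁻¹⁹)(4610)(0.135) ≈ 1.902×10⁻¹⁵ J + 9.970×10⁻¹⁷ J ≈ 2.001×10⁻¹⁵ J.
v_f = √(2·2.001×10⁻¹⁵/3.322×10⁻²⁷) ≈ 1.10×10⁶ m/s.

v_f ≈ 1.10×10⁶ m/s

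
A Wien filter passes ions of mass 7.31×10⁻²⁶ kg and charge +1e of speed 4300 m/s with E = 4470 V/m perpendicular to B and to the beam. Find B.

Balance of forces in the selector: qE = qvB ⇒ B = E/v.
B = 4470/4300 = 1.04 T.

B = 1.04 T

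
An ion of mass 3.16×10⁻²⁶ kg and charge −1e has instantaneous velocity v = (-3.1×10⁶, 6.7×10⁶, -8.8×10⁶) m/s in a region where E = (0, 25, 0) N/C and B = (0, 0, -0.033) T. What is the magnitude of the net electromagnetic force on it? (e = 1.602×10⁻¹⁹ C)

v×B = (-2.21×10⁵, -1.02×10⁵, 0) N/C.
E + v×B = (-2.21×10⁵, -1.02×10⁵, 0) N/C.
F = q(E + v×B) = (−1.602×10⁻¹⁹ C)·(-2.21×10⁵, -1.02×10⁵, 0) = (3.54×10⁻¹⁴, 1.64×10⁻¹⁴, 0) N.
|F| = 3.90×10⁻¹⁴ N.

|F| ≈ 3.90×10⁻¹⁴ N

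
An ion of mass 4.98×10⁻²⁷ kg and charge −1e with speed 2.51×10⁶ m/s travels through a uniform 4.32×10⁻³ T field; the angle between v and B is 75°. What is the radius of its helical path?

v⊥ = v sinθ = 2.51×10⁶·sin75° ≈ 2.424×10⁶ m/s.
r = m v⊥/(|q|B) = (4.98×10⁻²⁷)(2.424×10⁶)/((1.602×10⁻¹⁹)(4.32×10⁻³)) ≈ 17.4 m.

r ≈ 17.4 m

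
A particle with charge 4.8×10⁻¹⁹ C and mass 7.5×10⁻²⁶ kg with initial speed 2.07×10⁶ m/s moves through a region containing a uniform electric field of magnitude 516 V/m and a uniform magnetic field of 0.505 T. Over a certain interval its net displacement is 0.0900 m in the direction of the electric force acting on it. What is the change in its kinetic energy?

The magnetic force is always ⟂ v and does no work; only the electric force changes KE.
ΔKE = F_E · d = |q|E d = (4.8×10⁻¹⁹)(516)(0.0900) ≈ 2.23×10⁻¹⁷ J.

ΔKE ≈ 2.23×10⁻¹⁷ J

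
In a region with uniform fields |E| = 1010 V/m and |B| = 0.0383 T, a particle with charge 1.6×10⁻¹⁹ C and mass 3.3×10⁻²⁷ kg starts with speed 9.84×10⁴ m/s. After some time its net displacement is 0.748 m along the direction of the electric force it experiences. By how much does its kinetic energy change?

ΔKE ≈ 1.21×10⁻¹⁶ J

The magnetic force is always ⟂ v and does no work; only the electric force changes KE.
ΔKE = F_E · d = |q|E d = (1.6×10⁻¹⁹)(1010)(0.748) ≈ 1.21×10⁻¹⁶ J.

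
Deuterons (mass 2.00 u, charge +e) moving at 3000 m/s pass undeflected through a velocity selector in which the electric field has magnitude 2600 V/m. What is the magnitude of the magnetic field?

Balance of forces in the selector: qE = qvB ⇒ B = E/v.
B = 2600/3000 = 0.87 T.

B = 0.87 T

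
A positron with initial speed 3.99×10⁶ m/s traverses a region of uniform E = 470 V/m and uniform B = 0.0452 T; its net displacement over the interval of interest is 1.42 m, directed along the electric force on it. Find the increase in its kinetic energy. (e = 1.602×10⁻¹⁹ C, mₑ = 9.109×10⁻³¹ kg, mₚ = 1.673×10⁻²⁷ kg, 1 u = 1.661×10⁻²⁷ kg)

The magnetic force is always ⟂ v and does no work; only the electric force changes KE.
ΔKE = F_E · d = |q|E d = (1.602×10⁻¹⁹)(470)(1.42) ≈ 1.07×10⁻¹⁶ J.

ΔKE ≈ 1.07×10⁻¹⁶ J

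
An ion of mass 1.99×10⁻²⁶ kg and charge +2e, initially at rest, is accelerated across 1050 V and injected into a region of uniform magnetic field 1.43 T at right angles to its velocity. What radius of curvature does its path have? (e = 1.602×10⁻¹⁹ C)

Acceleration: |q|V = ½mv² ⇒ v = √(2|q|V/m) = √(2·3.204×10⁻¹⁹·1050/1.99×10⁻²⁶) ≈ 1.839×10⁵ m/s.
In the field: r = mv/(|q|B) = (1.99×10⁻²⁶)(1.839×10⁵)/((3.204×10⁻¹⁹)(1.43)) ≈ 7.99×10⁻³ m.

r ≈ 7.99×10⁻³ m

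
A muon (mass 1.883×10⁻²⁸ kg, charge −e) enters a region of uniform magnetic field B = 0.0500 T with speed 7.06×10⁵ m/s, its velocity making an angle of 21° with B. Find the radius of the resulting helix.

v⊥ = v sinθ = 7.06×10⁵·sin21° ≈ 2.530×10⁵ m/s.
r = m v⊥/(|q|B) = (1.883×10⁻²⁸)(2.530×10⁵)/((1.602×10⁻¹⁹)(0.0500)) ≈ 5.95×10⁻³ m.

r ≈ 5.95×10⁻³ m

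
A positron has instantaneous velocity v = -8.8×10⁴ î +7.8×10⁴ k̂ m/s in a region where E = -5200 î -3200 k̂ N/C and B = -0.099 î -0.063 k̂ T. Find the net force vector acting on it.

F ≈ (-8.33×10⁻¹⁶, -2.13×10⁻¹⁵, -5.13×10⁻¹⁶) N

v×B = (0, -1.33×10⁴, 0) N/C.
E + v×B = (-5200, -1.33×10⁴, -3200) N/C.
F = q(E + v×B) = (1.602×10⁻¹⁹ C)·(-5200, -1.33×10⁴, -3200) = (-8.33×10⁻¹⁶, -2.13×10⁻¹⁵, -5.13×10⁻¹⁶) N.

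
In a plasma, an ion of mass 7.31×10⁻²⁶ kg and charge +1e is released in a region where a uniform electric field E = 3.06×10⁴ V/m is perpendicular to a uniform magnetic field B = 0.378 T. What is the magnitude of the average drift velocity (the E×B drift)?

In crossed fields the guiding centre drifts at v_d = |E×B|/B² = E/B, independent of charge and mass.
v_d = 3.06×10⁴/0.378 = 8.10×10⁴ m/s.

v_d ≈ 8.10×10⁴ m/s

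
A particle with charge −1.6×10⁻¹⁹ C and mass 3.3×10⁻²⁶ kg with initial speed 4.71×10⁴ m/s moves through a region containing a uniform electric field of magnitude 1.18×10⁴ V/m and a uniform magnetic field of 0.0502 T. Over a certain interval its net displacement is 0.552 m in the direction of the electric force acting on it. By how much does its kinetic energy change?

The magnetic force is always ⟂ v and does no work; only the electric force changes KE.
ΔKE = F_E · d = |q|E d = (1.6×10⁻¹⁹)(1.18×10⁴)(0.552) ≈ 1.04×10⁻¹⁵ J.

ΔKE ≈ 1.04×10⁻¹⁵ J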